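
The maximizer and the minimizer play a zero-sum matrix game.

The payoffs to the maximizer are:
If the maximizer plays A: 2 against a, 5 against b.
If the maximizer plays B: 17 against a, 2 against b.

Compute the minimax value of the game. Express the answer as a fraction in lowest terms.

Row minima are 2 and 2, so the maximizer's maximin is 2; column maxima are 17 and 5, so the minimizer's minimax is 5. These differ, so the equilibrium is in mixed strategies.
Let the maximizer play A with probability p. The minimizer is indifferent when 2p + 17(1−p) = 5p + 2(1−p), giving p = 5/6.
Let the minimizer play a with probability q. The maximizer is indifferent when 2q + 5(1−q) = 17q + 2(1−q), giving q = 1/6.
The value is 2·(1/6) + (5)·(5/6) = 9/2.

9/2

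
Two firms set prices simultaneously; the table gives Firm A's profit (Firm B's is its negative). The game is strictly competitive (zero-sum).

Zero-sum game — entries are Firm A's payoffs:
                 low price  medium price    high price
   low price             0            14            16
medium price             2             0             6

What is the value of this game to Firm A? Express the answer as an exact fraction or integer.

7/4

Column high price is strictly dominated by medium price for Firm B (it gives Firm A more in every row).
The remaining 2×2 game on (low price, medium price) × (low price, medium price) has no saddle point. Let Firm A play low price with probability p; indifference gives 2(1−p) = 14p, so p = 1/8.
Similarly Firm B's optimal q on low price is 7/8, and the value is 0·(7/8) + (14)·(1/8) = 7/4.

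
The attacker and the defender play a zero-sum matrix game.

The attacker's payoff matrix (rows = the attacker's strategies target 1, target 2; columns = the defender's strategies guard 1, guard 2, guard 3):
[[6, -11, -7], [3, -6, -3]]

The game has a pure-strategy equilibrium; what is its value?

Row minima: -11, -6 → the attacker's maximin is -6.
Column maxima: 6, -6, -3 → the defender's minimax is -6.
They coincide at (target 2, guard 2), so the value is -6.

-6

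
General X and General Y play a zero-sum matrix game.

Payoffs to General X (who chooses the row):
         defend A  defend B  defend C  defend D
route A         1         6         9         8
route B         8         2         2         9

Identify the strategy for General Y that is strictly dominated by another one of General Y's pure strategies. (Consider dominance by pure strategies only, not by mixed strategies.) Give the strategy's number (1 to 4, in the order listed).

General Y prefers columns that give General X less. Compare defend D with defend A: 1 < 8, 8 < 9.
So defend A strictly dominates defend D for General Y; defend D is strictly dominated.

4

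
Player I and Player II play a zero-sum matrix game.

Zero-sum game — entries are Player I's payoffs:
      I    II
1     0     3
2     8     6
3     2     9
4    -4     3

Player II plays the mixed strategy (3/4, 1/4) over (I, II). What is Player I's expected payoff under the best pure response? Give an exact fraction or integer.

15/2

1: (0)·(3/4) + (3)·(1/4) = 3/4.
2: (8)·(3/4) + (6)·(1/4) = 15/2.
3: (2)·(3/4) + (9)·(1/4) = 15/4.
4: (-4)·(3/4) + (3)·(1/4) = -9/4.
The best pure response is 2 with expected payoff 15/2.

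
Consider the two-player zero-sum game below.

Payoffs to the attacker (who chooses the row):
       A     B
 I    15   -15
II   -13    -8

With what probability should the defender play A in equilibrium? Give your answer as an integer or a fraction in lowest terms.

1/5

Row minima are -15 and -13, so the attacker's maximin is -13; column maxima are 15 and -8, so the defender's minimax is -8. These differ, so the equilibrium is in mixed strategies.
Let the defender play A with probability q. The attacker is indifferent when 15q − 15(1−q) = −13q − 8(1−q), giving q = 1/5.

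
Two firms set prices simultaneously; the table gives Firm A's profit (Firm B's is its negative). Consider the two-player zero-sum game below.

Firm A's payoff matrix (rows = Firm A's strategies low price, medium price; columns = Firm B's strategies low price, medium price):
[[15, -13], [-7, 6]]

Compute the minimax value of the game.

Row minima are -13 and -7, so Firm A's maximin is -7; column maxima are 15 and 6, so Firm B's minimax is 6. These differ, so the equilibrium is in mixed strategies.
Let Firm A play low price with probability p. Firm B is indifferent when 15p − 7(1−p) = −13p + 6(1−p), giving p = 13/41.
Let Firm B play low price with probability q. Firm A is indifferent when 15q − 13(1−q) = −7q + 6(1−q), giving q = 19/41.
The value is 15·(19/41) + (-13)·(22/41) = -1/41.

-1/41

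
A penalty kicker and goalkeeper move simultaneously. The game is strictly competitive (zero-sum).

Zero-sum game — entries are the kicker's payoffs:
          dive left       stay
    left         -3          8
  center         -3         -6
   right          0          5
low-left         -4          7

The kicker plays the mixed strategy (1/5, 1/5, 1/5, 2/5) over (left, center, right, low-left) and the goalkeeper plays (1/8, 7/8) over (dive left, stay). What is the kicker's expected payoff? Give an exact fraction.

133/40

Against (1/8, 7/8), each row's expected payoff is left: 53/8; center: -45/8; right: 35/8; low-left: 45/8.
Taking the (1/5, 1/5, 1/5, 2/5)-weighted average: (1/5)·(53/8) + (1/5)·(-45/8) + (1/5)·(35/8) + (2/5)·(45/8) = 133/40.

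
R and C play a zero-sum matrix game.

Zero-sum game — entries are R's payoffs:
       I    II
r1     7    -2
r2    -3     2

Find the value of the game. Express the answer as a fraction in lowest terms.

4/7

Row minima are -2 and -3, so R's maximin is -2; column maxima are 7 and 2, so C's minimax is 2. These differ, so the equilibrium is in mixed strategies.
Let R play r1 with probability p. C is indifferent when 7p − 3(1−p) = −2p + 2(1−p), giving p = 5/14.
Let C play I with probability q. R is indifferent when 7q − 2(1−q) = −3q + 2(1−q), giving q = 2/7.
The value is 7·(2/7) + (-2)·(5/7) = 4/7.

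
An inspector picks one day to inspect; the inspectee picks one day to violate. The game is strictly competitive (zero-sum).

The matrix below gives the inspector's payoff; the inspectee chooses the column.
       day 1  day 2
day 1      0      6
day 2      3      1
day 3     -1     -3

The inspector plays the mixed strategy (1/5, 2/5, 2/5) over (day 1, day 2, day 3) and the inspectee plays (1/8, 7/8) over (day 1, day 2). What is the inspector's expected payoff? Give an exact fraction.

Against (1/8, 7/8), each row's expected payoff is day 1: 21/4; day 2: 5/4; day 3: -11/4.
Taking the (1/5, 2/5, 2/5)-weighted average: (1/5)·(21/4) + (2/5)·(5/4) + (2/5)·(-11/4) = 9/20.

9/20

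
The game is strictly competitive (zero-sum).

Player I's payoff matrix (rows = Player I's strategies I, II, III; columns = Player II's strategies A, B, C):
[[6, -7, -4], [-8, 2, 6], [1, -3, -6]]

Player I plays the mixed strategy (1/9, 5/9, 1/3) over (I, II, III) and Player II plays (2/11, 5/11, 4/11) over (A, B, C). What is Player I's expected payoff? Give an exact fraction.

Against (2/11, 5/11, 4/11), each row's expected payoff is I: -39/11; II: 18/11; III: -37/11.
Taking the (1/9, 5/9, 1/3)-weighted average: (1/9)·(-39/11) + (5/9)·(18/11) + (1/3)·(-37/11) = -20/33.

-20/33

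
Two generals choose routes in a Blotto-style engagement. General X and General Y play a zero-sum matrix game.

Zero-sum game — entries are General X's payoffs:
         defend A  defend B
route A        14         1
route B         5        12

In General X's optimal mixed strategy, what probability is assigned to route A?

Row minima are 1 and 5, so General X's maximin is 5; column maxima are 14 and 12, so General Y's minimax is 12. These differ, so the equilibrium is in mixed strategies.
Let General X play route A with probability p. General Y is indifferent when 14p + 5(1−p) = p + 12(1−p), giving p = 7/20.

7/20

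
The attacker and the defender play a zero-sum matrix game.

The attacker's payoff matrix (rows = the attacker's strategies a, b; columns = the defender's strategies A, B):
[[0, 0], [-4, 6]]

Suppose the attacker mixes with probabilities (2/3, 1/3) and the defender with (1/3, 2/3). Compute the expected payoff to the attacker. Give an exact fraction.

8/9

Against (1/3, 2/3), each row's expected payoff is a: 0; b: 8/3.
Taking the (2/3, 1/3)-weighted average: (2/3)·(0) + (1/3)·(8/3) = 8/9.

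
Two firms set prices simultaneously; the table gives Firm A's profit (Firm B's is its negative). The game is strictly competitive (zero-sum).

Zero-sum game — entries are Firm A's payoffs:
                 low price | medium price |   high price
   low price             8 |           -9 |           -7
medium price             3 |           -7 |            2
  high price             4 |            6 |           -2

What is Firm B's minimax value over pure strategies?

The worst case (largest entry) in each column is low price: 8, medium price: 6, high price: 2.
The best (smallest) of these is 2.

2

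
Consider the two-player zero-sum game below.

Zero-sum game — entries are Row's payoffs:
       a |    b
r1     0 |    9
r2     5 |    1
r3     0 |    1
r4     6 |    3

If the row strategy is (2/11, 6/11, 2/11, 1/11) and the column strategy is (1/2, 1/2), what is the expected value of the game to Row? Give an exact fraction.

65/22

Against (1/2, 1/2), each row's expected payoff is r1: 9/2; r2: 3; r3: 1/2; r4: 9/2.
Taking the (2/11, 6/11, 2/11, 1/11)-weighted average: (2/11)·(9/2) + (6/11)·(3) + (2/11)·(1/2) + (1/11)·(9/2) = 65/22.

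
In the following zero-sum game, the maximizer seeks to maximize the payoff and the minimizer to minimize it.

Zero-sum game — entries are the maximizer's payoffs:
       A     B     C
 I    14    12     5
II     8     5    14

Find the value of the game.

Column A is strictly dominated by B for the minimizer (it gives the maximizer more in every row).
The remaining 2×2 game on (I, II) × (B, C) has no saddle point. Let the maximizer play I with probability p; indifference gives 12p + 5(1−p) = 5p + 14(1−p), so p = 9/16.
Similarly the minimizer's optimal q on B is 9/16, and the value is 12·(9/16) + (5)·(7/16) = 143/16.

143/16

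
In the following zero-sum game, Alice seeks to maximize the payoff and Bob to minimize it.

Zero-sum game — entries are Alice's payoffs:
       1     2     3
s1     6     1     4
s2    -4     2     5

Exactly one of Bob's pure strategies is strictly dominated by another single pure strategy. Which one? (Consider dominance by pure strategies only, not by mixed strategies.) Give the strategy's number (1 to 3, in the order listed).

Bob prefers columns that give Alice less. Compare 3 with 2: 1 < 4, 2 < 5.
So 2 strictly dominates 3 for Bob; 3 is strictly dominated.

3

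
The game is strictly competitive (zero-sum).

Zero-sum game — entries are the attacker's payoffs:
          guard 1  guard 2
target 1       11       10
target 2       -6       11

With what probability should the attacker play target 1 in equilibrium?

Row minima are 10 and -6, so the attacker's maximin is 10; column maxima are 11 and 11, so the defender's minimax is 11. These differ, so the equilibrium is in mixed strategies.
Let the attacker play target 1 with probability p. The defender is indifferent when 11p − 6(1−p) = 10p + 11(1−p), giving p = 17/18.

17/18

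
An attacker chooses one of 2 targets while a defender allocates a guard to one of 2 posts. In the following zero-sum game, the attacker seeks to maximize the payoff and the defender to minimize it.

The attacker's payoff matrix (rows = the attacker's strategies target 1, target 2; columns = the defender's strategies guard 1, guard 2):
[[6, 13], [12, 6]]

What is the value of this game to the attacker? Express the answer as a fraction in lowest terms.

120/13

Row minima are 6 and 6, so the attacker's maximin is 6; column maxima are 12 and 13, so the defender's minimax is 12. These differ, so the equilibrium is in mixed strategies.
Let the attacker play target 1 with probability p. The defender is indifferent when 6p + 12(1−p) = 13p + 6(1−p), giving p = 6/13.
Let the defender play guard 1 with probability q. The attacker is indifferent when 6q + 13(1−q) = 12q + 6(1−q), giving q = 7/13.
The value is 6·(7/13) + (13)·(6/13) = 120/13.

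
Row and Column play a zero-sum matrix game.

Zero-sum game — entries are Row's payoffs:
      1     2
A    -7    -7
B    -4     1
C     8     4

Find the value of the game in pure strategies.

Row minima: -7, -4, 4 → Row's maximin is 4.
Column maxima: 8, 4 → Column's minimax is 4.
They coincide at (C, 2), so the value is 4.

4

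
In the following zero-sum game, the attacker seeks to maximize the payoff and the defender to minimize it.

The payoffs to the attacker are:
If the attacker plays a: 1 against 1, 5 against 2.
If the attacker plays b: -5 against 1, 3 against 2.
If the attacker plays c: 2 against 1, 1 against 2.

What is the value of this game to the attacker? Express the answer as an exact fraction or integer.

Row b is strictly dominated by row a, so the attacker never plays it.
The remaining 2×2 game on (a, c) × (1, 2) has no saddle point. Let the attacker play a with probability p; indifference gives p + 2(1−p) = 5p + (1−p), so p = 1/5.
Similarly the defender's optimal q on 1 is 4/5, and the value is 1·(4/5) + (5)·(1/5) = 9/5.

9/5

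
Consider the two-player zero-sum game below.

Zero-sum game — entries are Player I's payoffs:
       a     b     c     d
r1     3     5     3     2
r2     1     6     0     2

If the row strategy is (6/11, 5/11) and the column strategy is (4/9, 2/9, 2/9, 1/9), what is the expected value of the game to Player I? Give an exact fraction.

30/11

Against (4/9, 2/9, 2/9, 1/9), each row's expected payoff is r1: 10/3; r2: 2.
Taking the (6/11, 5/11)-weighted average: (6/11)·(10/3) + (5/11)·(2) = 30/11.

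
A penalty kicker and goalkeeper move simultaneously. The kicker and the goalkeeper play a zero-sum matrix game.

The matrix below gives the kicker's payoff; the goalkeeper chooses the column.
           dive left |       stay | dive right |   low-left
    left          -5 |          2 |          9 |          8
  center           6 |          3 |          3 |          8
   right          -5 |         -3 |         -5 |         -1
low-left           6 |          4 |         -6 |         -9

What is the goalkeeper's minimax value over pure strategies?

4

The worst case (largest entry) in each column is dive left: 6, stay: 4, dive right: 9, low-left: 8.
The best (smallest) of these is 4.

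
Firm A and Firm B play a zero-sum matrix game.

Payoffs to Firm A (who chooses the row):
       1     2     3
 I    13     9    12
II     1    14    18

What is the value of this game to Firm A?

Column 3 is strictly dominated by 2 for Firm B (it gives Firm A more in every row).
The remaining 2×2 game on (I, II) × (1, 2) has no saddle point. Let Firm A play I with probability p; indifference gives 13p + (1−p) = 9p + 14(1−p), so p = 13/17.
Similarly Firm B's optimal q on 1 is 5/17, and the value is 13·(5/17) + (9)·(12/17) = 173/17.

173/17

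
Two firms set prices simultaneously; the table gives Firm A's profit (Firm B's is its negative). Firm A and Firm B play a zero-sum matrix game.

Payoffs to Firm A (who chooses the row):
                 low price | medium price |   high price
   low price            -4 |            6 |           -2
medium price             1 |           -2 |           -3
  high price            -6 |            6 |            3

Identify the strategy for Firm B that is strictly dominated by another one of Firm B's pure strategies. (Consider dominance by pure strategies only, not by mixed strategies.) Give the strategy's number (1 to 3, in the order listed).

2

Firm B prefers columns that give Firm A less. Compare medium price with high price: -2 < 6, -3 < -2, 3 < 6.
So high price strictly dominates medium price for Firm B; medium price is strictly dominated.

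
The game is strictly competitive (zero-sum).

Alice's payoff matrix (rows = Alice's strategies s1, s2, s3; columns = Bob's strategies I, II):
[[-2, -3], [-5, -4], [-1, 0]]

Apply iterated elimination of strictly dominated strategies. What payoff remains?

Row s2 is strictly dominated by row s1 (-2>-5, -3>-4); eliminate s2.
Row s1 is strictly dominated by row s3 (-1>-2, 0>-3); eliminate s1.
Column II is strictly dominated by I for Bob (-1<0); eliminate II.
Only (s3, I) remains, with payoff -1.

-1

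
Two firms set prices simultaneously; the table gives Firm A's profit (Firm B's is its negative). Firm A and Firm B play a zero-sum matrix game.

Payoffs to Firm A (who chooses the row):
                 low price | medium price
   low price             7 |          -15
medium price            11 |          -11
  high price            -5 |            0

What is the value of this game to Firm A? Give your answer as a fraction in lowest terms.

-55/27

Row low price is strictly dominated by row medium price, so Firm A never plays it.
The remaining 2×2 game on (medium price, high price) × (low price, medium price) has no saddle point. Let Firm A play medium price with probability p; indifference gives 11p − 5(1−p) = −11p, so p = 5/27.
Similarly Firm B's optimal q on low price is 11/27, and the value is 11·(11/27) + (-11)·(16/27) = -55/27.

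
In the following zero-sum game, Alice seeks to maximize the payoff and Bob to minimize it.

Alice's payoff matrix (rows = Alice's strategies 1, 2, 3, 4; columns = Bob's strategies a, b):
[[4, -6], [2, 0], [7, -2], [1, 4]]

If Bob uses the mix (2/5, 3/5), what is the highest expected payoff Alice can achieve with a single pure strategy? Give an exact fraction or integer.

14/5

1: (4)·(2/5) + (-6)·(3/5) = -2.
2: (2)·(2/5) + (0)·(3/5) = 4/5.
3: (7)·(2/5) + (-2)·(3/5) = 8/5.
4: (1)·(2/5) + (4)·(3/5) = 14/5.
The best pure response is 4 with expected payoff 14/5.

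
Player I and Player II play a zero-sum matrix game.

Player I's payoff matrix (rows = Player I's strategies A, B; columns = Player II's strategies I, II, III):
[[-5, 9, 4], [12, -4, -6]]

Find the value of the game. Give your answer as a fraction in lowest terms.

2/3

Column II is strictly dominated by III for Player II (it gives Player I more in every row).
The remaining 2×2 game on (A, B) × (I, III) has no saddle point. Let Player I play A with probability p; indifference gives −5p + 12(1−p) = 4p − 6(1−p), so p = 2/3.
Similarly Player II's optimal q on I is 10/27, and the value is -5·(10/27) + (4)·(17/27) = 2/3.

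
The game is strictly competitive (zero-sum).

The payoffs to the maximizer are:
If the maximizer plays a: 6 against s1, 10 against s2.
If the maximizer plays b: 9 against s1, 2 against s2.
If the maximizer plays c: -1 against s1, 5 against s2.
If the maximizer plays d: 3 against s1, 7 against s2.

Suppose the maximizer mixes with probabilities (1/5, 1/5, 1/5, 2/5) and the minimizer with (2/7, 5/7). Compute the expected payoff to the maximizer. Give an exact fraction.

Against (2/7, 5/7), each row's expected payoff is a: 62/7; b: 4; c: 23/7; d: 41/7.
Taking the (1/5, 1/5, 1/5, 2/5)-weighted average: (1/5)·(62/7) + (1/5)·(4) + (1/5)·(23/7) + (2/5)·(41/7) = 39/7.

39/7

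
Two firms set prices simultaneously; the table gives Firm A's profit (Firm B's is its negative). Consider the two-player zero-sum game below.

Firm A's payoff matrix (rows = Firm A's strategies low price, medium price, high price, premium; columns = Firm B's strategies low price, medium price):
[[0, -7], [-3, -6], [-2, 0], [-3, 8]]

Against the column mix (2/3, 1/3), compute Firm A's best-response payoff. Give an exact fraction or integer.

2/3

low price: (0)·(2/3) + (-7)·(1/3) = -7/3.
medium price: (-3)·(2/3) + (-6)·(1/3) = -4.
high price: (-2)·(2/3) + (0)·(1/3) = -4/3.
premium: (-3)·(2/3) + (8)·(1/3) = 2/3.
The best pure response is premium with expected payoff 2/3.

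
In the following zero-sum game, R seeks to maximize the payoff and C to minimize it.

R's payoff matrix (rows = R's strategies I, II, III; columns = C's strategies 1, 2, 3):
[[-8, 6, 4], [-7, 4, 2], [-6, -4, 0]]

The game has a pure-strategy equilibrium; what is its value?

-6

Row minima: -8, -7, -6 → R's maximin is -6.
Column maxima: -6, 6, 4 → C's minimax is -6.
They coincide at (III, 1), so the value is -6.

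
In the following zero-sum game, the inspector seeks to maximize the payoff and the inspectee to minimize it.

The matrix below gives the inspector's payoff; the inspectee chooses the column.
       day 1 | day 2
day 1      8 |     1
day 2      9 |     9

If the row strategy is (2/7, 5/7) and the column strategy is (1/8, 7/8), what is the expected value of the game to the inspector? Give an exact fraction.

195/28

Against (1/8, 7/8), each row's expected payoff is day 1: 15/8; day 2: 9.
Taking the (2/7, 5/7)-weighted average: (2/7)·(15/8) + (5/7)·(9) = 195/28.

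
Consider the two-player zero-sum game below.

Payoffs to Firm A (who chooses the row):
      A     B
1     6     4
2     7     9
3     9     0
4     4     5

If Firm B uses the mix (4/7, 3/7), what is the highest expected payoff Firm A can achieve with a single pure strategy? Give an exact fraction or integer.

1: (6)·(4/7) + (4)·(3/7) = 36/7.
2: (7)·(4/7) + (9)·(3/7) = 55/7.
3: (9)·(4/7) + (0)·(3/7) = 36/7.
4: (4)·(4/7) + (5)·(3/7) = 31/7.
The best pure response is 2 with expected payoff 55/7.

55/7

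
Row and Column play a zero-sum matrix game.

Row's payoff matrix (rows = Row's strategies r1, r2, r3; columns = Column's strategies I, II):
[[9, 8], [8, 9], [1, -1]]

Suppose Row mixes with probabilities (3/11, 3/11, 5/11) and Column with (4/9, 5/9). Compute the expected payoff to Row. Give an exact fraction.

Against (4/9, 5/9), each row's expected payoff is r1: 76/9; r2: 77/9; r3: -1/9.
Taking the (3/11, 3/11, 5/11)-weighted average: (3/11)·(76/9) + (3/11)·(77/9) + (5/11)·(-1/9) = 454/99.

454/99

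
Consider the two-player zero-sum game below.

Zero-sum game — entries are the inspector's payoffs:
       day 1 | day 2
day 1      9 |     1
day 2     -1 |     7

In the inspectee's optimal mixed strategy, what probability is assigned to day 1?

Row minima are 1 and -1, so the inspector's maximin is 1; column maxima are 9 and 7, so the inspectee's minimax is 7. These differ, so the equilibrium is in mixed strategies.
Let the inspectee play day 1 with probability q. The inspector is indifferent when 9q + (1−q) = −q + 7(1−q), giving q = 3/8.

3/8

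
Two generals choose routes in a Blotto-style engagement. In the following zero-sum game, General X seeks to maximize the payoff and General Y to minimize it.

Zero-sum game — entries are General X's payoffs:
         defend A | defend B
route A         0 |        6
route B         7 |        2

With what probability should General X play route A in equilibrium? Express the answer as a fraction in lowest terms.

5/11

Row minima are 0 and 2, so General X's maximin is 2; column maxima are 7 and 6, so General Y's minimax is 6. These differ, so the equilibrium is in mixed strategies.
Let General X play route A with probability p. General Y is indifferent when 7(1−p) = 6p + 2(1−p), giving p = 5/11.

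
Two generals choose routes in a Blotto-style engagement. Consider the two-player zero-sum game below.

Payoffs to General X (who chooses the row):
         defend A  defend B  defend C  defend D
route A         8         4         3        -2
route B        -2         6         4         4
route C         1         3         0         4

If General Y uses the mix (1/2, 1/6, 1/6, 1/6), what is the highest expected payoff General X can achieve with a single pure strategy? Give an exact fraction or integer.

route A: (8)·(1/2) + (4)·(1/6) + (3)·(1/6) + (-2)·(1/6) = 29/6.
route B: (-2)·(1/2) + (6)·(1/6) + (4)·(1/6) + (4)·(1/6) = 4/3.
route C: (1)·(1/2) + (3)·(1/6) + (0)·(1/6) + (4)·(1/6) = 5/3.
The best pure response is route A with expected payoff 29/6.

29/6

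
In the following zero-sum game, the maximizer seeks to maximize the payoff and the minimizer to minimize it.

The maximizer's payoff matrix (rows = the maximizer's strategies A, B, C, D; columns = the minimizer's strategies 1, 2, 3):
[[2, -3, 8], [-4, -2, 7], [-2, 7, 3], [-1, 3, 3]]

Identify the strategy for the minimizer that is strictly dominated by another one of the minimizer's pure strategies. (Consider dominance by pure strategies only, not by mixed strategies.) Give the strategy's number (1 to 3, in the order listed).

The minimizer prefers columns that give the maximizer less. Compare 3 with 1: 2 < 8, -4 < 7, -2 < 3, -1 < 3.
So 1 strictly dominates 3 for the minimizer; 3 is strictly dominated.

3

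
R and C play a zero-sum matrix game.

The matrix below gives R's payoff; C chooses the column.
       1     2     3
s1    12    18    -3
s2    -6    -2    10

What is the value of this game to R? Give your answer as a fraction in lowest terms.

102/31

Column 2 is strictly dominated by 1 for C (it gives R more in every row).
The remaining 2×2 game on (s1, s2) × (1, 3) has no saddle point. Let R play s1 with probability p; indifference gives 12p − 6(1−p) = −3p + 10(1−p), so p = 16/31.
Similarly C's optimal q on 1 is 13/31, and the value is 12·(13/31) + (-3)·(18/31) = 102/31.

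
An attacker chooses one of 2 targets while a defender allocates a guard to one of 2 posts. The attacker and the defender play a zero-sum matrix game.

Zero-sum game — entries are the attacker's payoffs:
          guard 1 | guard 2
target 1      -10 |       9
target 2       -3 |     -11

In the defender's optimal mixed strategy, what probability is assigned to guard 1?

Row minima are -10 and -11, so the attacker's maximin is -10; column maxima are -3 and 9, so the defender's minimax is -3. These differ, so the equilibrium is in mixed strategies.
Let the defender play guard 1 with probability q. The attacker is indifferent when −10q + 9(1−q) = −3q − 11(1−q), giving q = 20/27.

20/27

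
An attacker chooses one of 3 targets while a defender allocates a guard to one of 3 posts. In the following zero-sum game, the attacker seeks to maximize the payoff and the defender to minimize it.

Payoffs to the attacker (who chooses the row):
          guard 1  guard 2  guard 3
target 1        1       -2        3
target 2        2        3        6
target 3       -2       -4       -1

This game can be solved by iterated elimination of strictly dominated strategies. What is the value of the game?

2

Column guard 3 is strictly dominated by guard 1 for the defender (1<3, 2<6, -2<-1); eliminate guard 3.
Row target 3 is strictly dominated by row target 1 (1>-2, -2>-4); eliminate target 3.
Row target 1 is strictly dominated by row target 2 (2>1, 3>-2); eliminate target 1.
Column guard 2 is strictly dominated by guard 1 for the defender (2<3); eliminate guard 2.
Only (target 2, guard 1) remains, with payoff 2.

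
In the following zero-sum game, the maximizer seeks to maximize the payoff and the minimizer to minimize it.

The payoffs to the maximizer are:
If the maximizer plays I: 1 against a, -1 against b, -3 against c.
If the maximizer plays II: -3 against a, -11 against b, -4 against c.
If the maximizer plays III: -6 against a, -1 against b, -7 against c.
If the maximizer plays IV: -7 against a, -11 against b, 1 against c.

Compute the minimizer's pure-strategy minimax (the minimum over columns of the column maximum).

-1

The worst case (largest entry) in each column is a: 1, b: -1, c: 1.
The best (smallest) of these is -1.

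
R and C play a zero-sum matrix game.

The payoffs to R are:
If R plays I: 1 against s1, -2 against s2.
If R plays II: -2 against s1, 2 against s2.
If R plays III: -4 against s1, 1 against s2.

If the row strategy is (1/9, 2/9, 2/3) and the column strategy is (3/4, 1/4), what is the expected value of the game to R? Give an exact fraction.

-73/36

Against (3/4, 1/4), each row's expected payoff is I: 1/4; II: -1; III: -11/4.
Taking the (1/9, 2/9, 2/3)-weighted average: (1/9)·(1/4) + (2/9)·(-1) + (2/3)·(-11/4) = -73/36.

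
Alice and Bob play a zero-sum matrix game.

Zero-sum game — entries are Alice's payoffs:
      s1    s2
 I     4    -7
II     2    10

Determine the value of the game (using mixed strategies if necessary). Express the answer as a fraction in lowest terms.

54/19

Row minima are -7 and 2, so Alice's maximin is 2; column maxima are 4 and 10, so Bob's minimax is 4. These differ, so the equilibrium is in mixed strategies.
Let Alice play I with probability p. Bob is indifferent when 4p + 2(1−p) = −7p + 10(1−p), giving p = 8/19.
Let Bob play s1 with probability q. Alice is indifferent when 4q − 7(1−q) = 2q + 10(1−q), giving q = 17/19.
The value is 4·(17/19) + (-7)·(2/19) = 54/19.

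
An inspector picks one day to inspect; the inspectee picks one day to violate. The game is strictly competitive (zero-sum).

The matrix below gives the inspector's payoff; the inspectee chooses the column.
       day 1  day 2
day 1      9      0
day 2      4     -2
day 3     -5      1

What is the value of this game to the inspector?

3/5

Row day 2 is strictly dominated by row day 1, so the inspector never plays it.
The remaining 2×2 game on (day 1, day 3) × (day 1, day 2) has no saddle point. Let the inspector play day 1 with probability p; indifference gives 9p − 5(1−p) = (1−p), so p = 2/5.
Similarly the inspectee's optimal q on day 1 is 1/15, and the value is 9·(1/15) + (0)·(14/15) = 3/5.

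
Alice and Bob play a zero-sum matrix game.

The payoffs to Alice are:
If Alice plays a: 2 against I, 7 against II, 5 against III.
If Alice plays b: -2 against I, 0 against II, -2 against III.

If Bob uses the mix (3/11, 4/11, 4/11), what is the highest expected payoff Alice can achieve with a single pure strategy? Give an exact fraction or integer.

a: (2)·(3/11) + (7)·(4/11) + (5)·(4/11) = 54/11.
b: (-2)·(3/11) + (0)·(4/11) + (-2)·(4/11) = -14/11.
The best pure response is a with expected payoff 54/11.

54/11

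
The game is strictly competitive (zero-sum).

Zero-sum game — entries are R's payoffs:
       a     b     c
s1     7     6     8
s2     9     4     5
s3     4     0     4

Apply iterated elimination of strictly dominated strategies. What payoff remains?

Column c is strictly dominated by b for C (6<8, 4<5, 0<4); eliminate c.
Column a is strictly dominated by b for C (6<7, 4<9, 0<4); eliminate a.
Row s3 is strictly dominated by row s1 (6>0); eliminate s3.
Row s2 is strictly dominated by row s1 (6>4); eliminate s2.
Only (s1, b) remains, with payoff 6.

6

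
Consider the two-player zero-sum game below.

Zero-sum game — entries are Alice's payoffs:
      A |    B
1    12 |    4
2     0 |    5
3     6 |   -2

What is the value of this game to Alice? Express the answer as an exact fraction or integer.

Row 3 is strictly dominated by row 1, so Alice never plays it.
The remaining 2×2 game on (1, 2) × (A, B) has no saddle point. Let Alice play 1 with probability p; indifference gives 12p = 4p + 5(1−p), so p = 5/13.
Similarly Bob's optimal q on A is 1/13, and the value is 12·(1/13) + (4)·(12/13) = 60/13.

60/13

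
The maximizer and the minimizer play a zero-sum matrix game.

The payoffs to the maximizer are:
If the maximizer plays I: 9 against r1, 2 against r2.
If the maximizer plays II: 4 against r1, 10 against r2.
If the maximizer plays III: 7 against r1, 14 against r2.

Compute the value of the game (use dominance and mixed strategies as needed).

8

Row II is strictly dominated by row III, so the maximizer never plays it.
The remaining 2×2 game on (I, III) × (r1, r2) has no saddle point. Let the maximizer play I with probability p; indifference gives 9p + 7(1−p) = 2p + 14(1−p), so p = 1/2.
Similarly the minimizer's optimal q on r1 is 6/7, and the value is 9·(6/7) + (2)·(1/7) = 8.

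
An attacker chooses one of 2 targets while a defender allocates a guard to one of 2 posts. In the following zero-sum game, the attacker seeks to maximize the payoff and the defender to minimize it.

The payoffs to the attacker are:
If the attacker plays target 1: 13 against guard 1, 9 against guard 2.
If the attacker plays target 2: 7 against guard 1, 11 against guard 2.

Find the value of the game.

Row minima are 9 and 7, so the attacker's maximin is 9; column maxima are 13 and 11, so the defender's minimax is 11. These differ, so the equilibrium is in mixed strategies.
Let the attacker play target 1 with probability p. The defender is indifferent when 13p + 7(1−p) = 9p + 11(1−p), giving p = 1/2.
Let the defender play guard 1 with probability q. The attacker is indifferent when 13q + 9(1−q) = 7q + 11(1−q), giving q = 1/4.
The value is 13·(1/4) + (9)·(3/4) = 10.

10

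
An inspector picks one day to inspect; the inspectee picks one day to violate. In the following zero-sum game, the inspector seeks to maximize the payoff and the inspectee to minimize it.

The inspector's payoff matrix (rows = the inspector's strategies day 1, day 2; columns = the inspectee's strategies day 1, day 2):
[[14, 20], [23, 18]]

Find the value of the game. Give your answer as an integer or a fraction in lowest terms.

208/11

Row minima are 14 and 18, so the inspector's maximin is 18; column maxima are 23 and 20, so the inspectee's minimax is 20. These differ, so the equilibrium is in mixed strategies.
Let the inspector play day 1 with probability p. The inspectee is indifferent when 14p + 23(1−p) = 20p + 18(1−p), giving p = 5/11.
Let the inspectee play day 1 with probability q. The inspector is indifferent when 14q + 20(1−q) = 23q + 18(1−q), giving q = 2/11.
The value is 14·(2/11) + (20)·(9/11) = 208/11.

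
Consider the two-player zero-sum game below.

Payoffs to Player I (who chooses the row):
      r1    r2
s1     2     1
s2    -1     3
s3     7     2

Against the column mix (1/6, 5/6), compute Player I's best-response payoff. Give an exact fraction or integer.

17/6

s1: (2)·(1/6) + (1)·(5/6) = 7/6.
s2: (-1)·(1/6) + (3)·(5/6) = 7/3.
s3: (7)·(1/6) + (2)·(5/6) = 17/6.
The best pure response is s3 with expected payoff 17/6.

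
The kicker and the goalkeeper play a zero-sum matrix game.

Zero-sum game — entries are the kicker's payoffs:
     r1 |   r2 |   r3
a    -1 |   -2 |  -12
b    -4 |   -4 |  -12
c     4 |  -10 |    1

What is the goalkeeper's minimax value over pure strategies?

-2

The worst case (largest entry) in each column is r1: 4, r2: -2, r3: 1.
The best (smallest) of these is -2.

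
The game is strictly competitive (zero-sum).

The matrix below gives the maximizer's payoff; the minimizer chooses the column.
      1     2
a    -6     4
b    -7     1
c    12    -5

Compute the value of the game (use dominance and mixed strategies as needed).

2/3

Row b is strictly dominated by row a, so the maximizer never plays it.
The remaining 2×2 game on (a, c) × (1, 2) has no saddle point. Let the maximizer play a with probability p; indifference gives −6p + 12(1−p) = 4p − 5(1−p), so p = 17/27.
Similarly the minimizer's optimal q on 1 is 1/3, and the value is -6·(1/3) + (4)·(2/3) = 2/3.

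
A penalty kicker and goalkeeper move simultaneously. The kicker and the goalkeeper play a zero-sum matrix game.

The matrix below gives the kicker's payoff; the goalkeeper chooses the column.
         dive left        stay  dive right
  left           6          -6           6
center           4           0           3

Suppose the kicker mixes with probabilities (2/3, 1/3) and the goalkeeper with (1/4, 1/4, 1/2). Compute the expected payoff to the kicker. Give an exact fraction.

17/6

Against (1/4, 1/4, 1/2), each row's expected payoff is left: 3; center: 5/2.
Taking the (2/3, 1/3)-weighted average: (2/3)·(3) + (1/3)·(5/2) = 17/6.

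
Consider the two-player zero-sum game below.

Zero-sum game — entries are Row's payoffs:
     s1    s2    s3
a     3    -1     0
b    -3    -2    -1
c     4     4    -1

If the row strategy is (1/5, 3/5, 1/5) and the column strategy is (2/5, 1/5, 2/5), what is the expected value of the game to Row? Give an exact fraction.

Against (2/5, 1/5, 2/5), each row's expected payoff is a: 1; b: -2; c: 2.
Taking the (1/5, 3/5, 1/5)-weighted average: (1/5)·(1) + (3/5)·(-2) + (1/5)·(2) = -3/5.

-3/5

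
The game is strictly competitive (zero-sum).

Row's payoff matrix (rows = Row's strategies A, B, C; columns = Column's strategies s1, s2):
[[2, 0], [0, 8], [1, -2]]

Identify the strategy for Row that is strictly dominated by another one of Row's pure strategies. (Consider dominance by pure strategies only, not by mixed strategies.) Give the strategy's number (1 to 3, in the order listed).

Compare C with A: 2 > 1, 0 > -2.
So A strictly dominates C for Row; C is strictly dominated.

3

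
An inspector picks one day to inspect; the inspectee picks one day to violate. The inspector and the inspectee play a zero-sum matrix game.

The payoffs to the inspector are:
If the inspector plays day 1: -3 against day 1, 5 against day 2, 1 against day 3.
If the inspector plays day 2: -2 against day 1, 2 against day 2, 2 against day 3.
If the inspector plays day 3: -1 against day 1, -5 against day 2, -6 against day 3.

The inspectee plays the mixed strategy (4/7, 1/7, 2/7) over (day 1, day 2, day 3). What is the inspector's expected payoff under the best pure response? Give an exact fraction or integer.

-2/7

day 1: (-3)·(4/7) + (5)·(1/7) + (1)·(2/7) = -5/7.
day 2: (-2)·(4/7) + (2)·(1/7) + (2)·(2/7) = -2/7.
day 3: (-1)·(4/7) + (-5)·(1/7) + (-6)·(2/7) = -3.
The best pure response is day 2 with expected payoff -2/7.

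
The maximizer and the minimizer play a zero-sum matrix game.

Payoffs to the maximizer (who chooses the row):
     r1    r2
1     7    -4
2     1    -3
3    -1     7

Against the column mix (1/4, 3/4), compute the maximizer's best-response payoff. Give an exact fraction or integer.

5

1: (7)·(1/4) + (-4)·(3/4) = -5/4.
2: (1)·(1/4) + (-3)·(3/4) = -2.
3: (-1)·(1/4) + (7)·(3/4) = 5.
The best pure response is 3 with expected payoff 5.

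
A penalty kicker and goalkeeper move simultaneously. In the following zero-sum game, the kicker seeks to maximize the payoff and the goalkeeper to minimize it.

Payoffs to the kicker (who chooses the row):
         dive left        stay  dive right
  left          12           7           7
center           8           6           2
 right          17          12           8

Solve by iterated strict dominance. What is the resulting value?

Column dive left is strictly dominated by stay for the goalkeeper (7<12, 6<8, 12<17); eliminate dive left.
Row center is strictly dominated by row left (7>6, 7>2); eliminate center.
Row left is strictly dominated by row right (12>7, 8>7); eliminate left.
Column stay is strictly dominated by dive right for the goalkeeper (8<12); eliminate stay.
Only (right, dive right) remains, with payoff 8.

8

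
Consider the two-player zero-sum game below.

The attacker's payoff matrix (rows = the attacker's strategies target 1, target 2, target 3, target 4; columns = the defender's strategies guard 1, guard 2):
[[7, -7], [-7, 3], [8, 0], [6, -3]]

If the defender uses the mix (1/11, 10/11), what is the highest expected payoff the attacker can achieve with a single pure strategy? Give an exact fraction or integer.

target 1: (7)·(1/11) + (-7)·(10/11) = -63/11.
target 2: (-7)·(1/11) + (3)·(10/11) = 23/11.
target 3: (8)·(1/11) + (0)·(10/11) = 8/11.
target 4: (6)·(1/11) + (-3)·(10/11) = -24/11.
The best pure response is target 2 with expected payoff 23/11.

23/11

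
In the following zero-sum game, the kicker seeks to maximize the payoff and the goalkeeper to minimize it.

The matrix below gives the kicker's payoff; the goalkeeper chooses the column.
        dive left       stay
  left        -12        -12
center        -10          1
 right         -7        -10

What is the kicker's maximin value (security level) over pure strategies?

-10

The worst-case payoff for each row is left: -12, center: -10, right: -10.
The best of these is -10.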